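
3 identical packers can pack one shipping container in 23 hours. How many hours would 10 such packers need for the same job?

69/10 hours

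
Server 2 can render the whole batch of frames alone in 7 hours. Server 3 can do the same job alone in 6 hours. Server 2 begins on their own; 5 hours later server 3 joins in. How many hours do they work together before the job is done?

12/13 hours

In the first 5 hours server 2 alone does 5/7 of the job, leaving 2/7.
Once everyone is working, combined rate: 1/7 + 1/6 = (6 + 7)/42 = 13/42 per hour.
Remaining 2/7 at 13/42 per hour takes 12/13 hours.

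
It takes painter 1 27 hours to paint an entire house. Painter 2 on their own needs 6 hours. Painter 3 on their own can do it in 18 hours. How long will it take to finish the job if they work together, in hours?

Combined rate: 1/27 + 1/6 + 1/18 = (2 + 9 + 3)/54 = 14/54 = 7/27 per hour.
Time = 1 ÷ (7/27) = 27/7 hours.

27/7 hours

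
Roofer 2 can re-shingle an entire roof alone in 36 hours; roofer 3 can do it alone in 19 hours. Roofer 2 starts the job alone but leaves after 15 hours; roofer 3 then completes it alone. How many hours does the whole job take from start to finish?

In 15 hours roofer 2 does 15/36 = 5/12 of the job, leaving 7/12.
Roofer 3 works at 1/19 per hour, so finishing takes 7/12 ÷ 1/19 = 133/12 hours.
Total time = 15 + 133/12 = 313/12 hours.

313/12 hours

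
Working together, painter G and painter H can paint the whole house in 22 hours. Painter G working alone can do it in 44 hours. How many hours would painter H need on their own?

44 hours

Combined rate is 1/22 per hour.
Known contribution: 1/44 per hour.
So painter H's rate is 1/22 − 1/44 = 1/44, meaning 44 hours alone.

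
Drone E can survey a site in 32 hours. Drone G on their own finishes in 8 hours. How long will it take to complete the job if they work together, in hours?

32/5 hours

With two workers the combined time is the product over the sum: 32·8/(32+8) = 256/40 = 32/5 hours.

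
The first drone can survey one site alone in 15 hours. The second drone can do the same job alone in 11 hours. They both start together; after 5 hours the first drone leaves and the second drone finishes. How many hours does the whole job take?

22/3 hours

In the first 5 hours the combined rate is 26/165, so 26/33 of the job is done, leaving 7/33.
After the first drone leaves the rate is 1/11 per hour; the remaining 7/33 takes 7/3 hours.
Total = 5 + 7/3 = 22/3 hours.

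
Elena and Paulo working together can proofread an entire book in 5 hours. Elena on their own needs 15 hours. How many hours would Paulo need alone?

Combined rate is 1/5 per hour.
Known contribution: 1/15 per hour.
So Paulo's rate is 1/5 − 1/15 = 2/15, meaning 15/2 hours alone.

15/2 hours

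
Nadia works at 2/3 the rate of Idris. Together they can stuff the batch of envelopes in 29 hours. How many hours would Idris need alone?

Let Idris's rate be r; then Nadia's rate is (2/3)r, so together (2/3 + 1)r = (5/3)r = 1/29.
Thus r = 3/145 per hour.
Idris alone: 145/3 hours; Nadia alone: 145/2 hours.

145/3 hours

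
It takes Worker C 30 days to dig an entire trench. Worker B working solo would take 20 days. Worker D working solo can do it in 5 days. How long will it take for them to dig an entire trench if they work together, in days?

Combined rate: 1/30 + 1/20 + 1/5 = (2 + 3 + 12)/60 = 17/60 per day.
Time = 1 ÷ (17/60) = 60/17 days.

60/17 days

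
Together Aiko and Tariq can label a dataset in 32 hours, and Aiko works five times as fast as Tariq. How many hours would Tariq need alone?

Let Tariq's rate be r; then Aiko's rate is 5r, so together (5 + 1)r = 6r = 1/32.
Thus r = 1/192 per hour.
Tariq alone: 192 hours; Aiko alone: 192/5 hours.

192 hours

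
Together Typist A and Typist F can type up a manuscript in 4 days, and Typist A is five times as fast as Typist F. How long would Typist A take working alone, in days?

24/5 days

Let Typist F's rate be r; then Typist A's rate is 5r, so together (5 + 1)r = 6r = 1/4.
Thus r = 1/24 per day.
Typist F alone: 24 days; Typist A alone: 24/5 days.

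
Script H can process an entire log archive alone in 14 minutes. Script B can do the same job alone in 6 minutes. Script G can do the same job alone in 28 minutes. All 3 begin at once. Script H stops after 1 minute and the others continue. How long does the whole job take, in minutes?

78/17 minutes

In the first 1 minute the combined rate is 23/84, so 23/84 of the job is done, leaving 61/84.
After script H leaves the rate is 17/84 per minute; the remaining 61/84 takes 61/17 minutes.
Total = 1 + 61/17 = 78/17 minutes.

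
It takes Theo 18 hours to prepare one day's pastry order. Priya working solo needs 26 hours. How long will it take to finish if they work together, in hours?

Combined rate: 1/18 + 1/26 = (13 + 9)/234 = 22/234 = 11/117 per hour.
Time = 1 ÷ (11/117) = 117/11 hours.

117/11 hours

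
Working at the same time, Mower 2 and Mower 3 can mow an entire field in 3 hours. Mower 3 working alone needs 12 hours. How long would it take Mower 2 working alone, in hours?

Combined rate is 1/3 per hour.
Known contribution: 1/12 per hour.
So Mower 2's rate is 1/3 − 1/12 = 1/4, meaning 4 hours alone.

4 hours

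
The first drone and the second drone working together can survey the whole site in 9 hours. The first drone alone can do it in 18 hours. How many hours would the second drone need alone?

Combined rate is 1/9 per hour.
Known contribution: 1/18 per hour.
So the second drone's rate is 1/9 − 1/18 = 1/18, meaning 18 hours alone.

18 hours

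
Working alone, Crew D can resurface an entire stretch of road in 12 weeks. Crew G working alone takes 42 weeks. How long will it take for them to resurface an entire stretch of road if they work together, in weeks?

28/3 weeks

With two workers the combined time is the product over the sum: 12·42/(12+42) = 504/54 = 28/3 weeks.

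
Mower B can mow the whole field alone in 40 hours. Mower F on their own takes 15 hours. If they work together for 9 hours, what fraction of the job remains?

Combined rate: 1/40 + 1/15 = (3 + 8)/120 = 11/120 per hour.
In 9 hours they complete 9·11/120 = 33/40 of the job.
So 7/40 remains.

7/40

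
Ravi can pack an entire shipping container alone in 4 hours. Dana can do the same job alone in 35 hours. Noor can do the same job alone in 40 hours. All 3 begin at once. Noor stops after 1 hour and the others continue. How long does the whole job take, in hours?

In the first 1 hour the combined rate is 17/56, so 17/56 of the job is done, leaving 39/56.
After Noor leaves the rate is 39/140 per hour; the remaining 39/56 takes 5/2 hours.
Total = 1 + 5/2 = 7/2 hours.

7/2 hours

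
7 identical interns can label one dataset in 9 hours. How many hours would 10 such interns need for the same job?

Total work is 7·9 = 63 intern-hours.
With 10 interns: 63/10 hours.

63/10 hours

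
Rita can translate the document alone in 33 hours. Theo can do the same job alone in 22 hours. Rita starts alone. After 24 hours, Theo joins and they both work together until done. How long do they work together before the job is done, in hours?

18/5 hours

In the first 24 hours Rita alone does 24/33 = 8/11 of the job, leaving 3/11.
Once everyone is working, combined rate: 1/33 + 1/22 = (2 + 3)/66 = 5/66 per hour.
Remaining 3/11 at 5/66 per hour takes 18/5 hours.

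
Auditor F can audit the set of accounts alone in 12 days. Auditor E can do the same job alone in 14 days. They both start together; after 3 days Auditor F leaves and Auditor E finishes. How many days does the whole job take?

21/2 days

In the first 3 days the combined rate is 13/84, so 13/28 of the job is done, leaving 15/28.
After Auditor F leaves the rate is 1/14 per day; the remaining 15/28 takes 15/2 days.
Total = 3 + 15/2 = 21/2 days.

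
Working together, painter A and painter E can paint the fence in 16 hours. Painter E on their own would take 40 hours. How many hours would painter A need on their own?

80/3 hours

Combined rate is 1/16 per hour.
Known contribution: 1/40 per hour.
So painter A's rate is 1/16 − 1/40 = 3/80, meaning 80/3 hours alone.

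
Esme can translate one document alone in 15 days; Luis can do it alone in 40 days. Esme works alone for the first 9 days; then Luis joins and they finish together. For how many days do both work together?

In 9 days Esme does 9/15 = 3/5 of the job, leaving 2/5.
Esme and Luis together work at 11/120 per day, so finishing takes 2/5 ÷ 11/120 = 48/11 days.

48/11 days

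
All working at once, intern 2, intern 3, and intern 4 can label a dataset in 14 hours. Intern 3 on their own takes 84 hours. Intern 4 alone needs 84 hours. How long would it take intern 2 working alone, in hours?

Combined rate is 1/14 per hour.
Known contribution: 1/84 + 1/84 = (1 + 1)/84 = 2/84 = 1/42 per hour.
So intern 2's rate is 1/14 − 1/42 = 1/21, meaning 21 hours alone.

21 hours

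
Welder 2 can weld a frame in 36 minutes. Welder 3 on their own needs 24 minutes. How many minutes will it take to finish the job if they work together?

72/5 minutes

With two workers the combined time is the product over the sum: 36·24/(36+24) = 864/60 = 72/5 minutes.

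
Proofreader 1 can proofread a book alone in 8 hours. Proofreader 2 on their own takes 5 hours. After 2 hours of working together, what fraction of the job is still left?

Combined rate: 1/8 + 1/5 = (5 + 8)/40 = 13/40 per hour.
In 2 hours they complete 2·13/40 = 13/20 of the job.
So 7/20 remains.

7/20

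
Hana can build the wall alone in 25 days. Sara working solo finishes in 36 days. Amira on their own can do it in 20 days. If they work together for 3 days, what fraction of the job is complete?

Combined rate: 1/25 + 1/36 + 1/20 = (36 + 25 + 45)/900 = 106/900 = 53/450 per day.
In 3 days they complete 3·53/450 = 53/150 of the job.

53/150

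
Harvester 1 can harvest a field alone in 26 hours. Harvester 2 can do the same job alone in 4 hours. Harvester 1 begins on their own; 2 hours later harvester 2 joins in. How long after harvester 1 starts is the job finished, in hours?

26/5 hours

In the first 2 hours harvester 1 alone does 2/26 = 1/13 of the job, leaving 12/13.
Once everyone is working, combined rate: 1/26 + 1/4 = (2 + 13)/52 = 15/52 per hour.
Remaining 12/13 at 15/52 per hour takes 16/5 hours.
Total from the start = 2 + 16/5 = 26/5 hours.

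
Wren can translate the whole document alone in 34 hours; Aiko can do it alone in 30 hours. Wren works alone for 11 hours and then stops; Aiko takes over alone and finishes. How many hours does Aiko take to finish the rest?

In 11 hours Wren does 11/34 of the job, leaving 23/34.
Aiko works at 1/30 per hour, so finishing takes 23/34 ÷ 1/30 = 345/17 hours.

345/17 hours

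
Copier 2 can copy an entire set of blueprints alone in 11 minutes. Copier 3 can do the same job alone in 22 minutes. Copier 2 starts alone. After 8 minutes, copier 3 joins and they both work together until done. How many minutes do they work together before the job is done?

2 minutes

In the first 8 minutes copier 2 alone does 8/11 of the job, leaving 3/11.
Once everyone is working, combined rate: 1/11 + 1/22 = (2 + 1)/22 = 3/22 per minute.
Remaining 3/11 at 3/22 per minute takes 2 minutes.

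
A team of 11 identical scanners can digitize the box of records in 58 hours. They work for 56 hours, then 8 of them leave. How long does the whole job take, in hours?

One scanner does 1/638 of the job per hour.
After 56 hours with 11 scanners, 28/29 is done (1/29 left).
With 3 scanners the rate is 3/638, so the rest takes 1/29 ÷ 3/638 = 22/3 hours.
Total = 56 + 22/3 = 190/3 hours.

190/3 hours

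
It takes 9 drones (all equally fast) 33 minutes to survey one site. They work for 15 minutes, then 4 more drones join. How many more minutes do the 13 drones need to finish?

One drone does 1/297 of the job per minute.
After 15 minutes with 9 drones, 5/11 is done (6/11 left).
With 13 drones the rate is 13/297, so the rest takes 6/11 ÷ 13/297 = 162/13 minutes.

162/13 minutes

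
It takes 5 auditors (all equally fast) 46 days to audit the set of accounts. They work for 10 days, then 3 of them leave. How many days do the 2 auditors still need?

One auditor does 1/230 of the job per day.
After 10 days with 5 auditors, 5/23 is done (18/23 left).
With 2 auditors the rate is 2/230 = 1/115, so the rest takes 18/23 ÷ 1/115 = 90 days.

90 days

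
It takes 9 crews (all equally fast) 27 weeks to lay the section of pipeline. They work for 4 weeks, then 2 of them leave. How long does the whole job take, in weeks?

One crew does 1/243 of the job per week.
After 4 weeks with 9 crews, 4/27 is done (23/27 left).
With 7 crews the rate is 7/243, so the rest takes 23/27 ÷ 7/243 = 207/7 weeks.
Total = 4 + 207/7 = 235/7 weeks.

235/7 weeks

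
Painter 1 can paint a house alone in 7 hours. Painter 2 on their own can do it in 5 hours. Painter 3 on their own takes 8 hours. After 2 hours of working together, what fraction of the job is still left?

9/140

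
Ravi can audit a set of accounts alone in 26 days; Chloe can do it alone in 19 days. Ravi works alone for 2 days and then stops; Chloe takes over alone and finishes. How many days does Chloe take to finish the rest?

228/13 days

In 2 days Ravi does 2/26 = 1/13 of the job, leaving 12/13.
Chloe works at 1/19 per day, so finishing takes 12/13 ÷ 1/19 = 228/13 days.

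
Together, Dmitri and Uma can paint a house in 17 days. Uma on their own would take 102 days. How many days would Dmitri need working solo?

Combined rate is 1/17 per day.
Known contribution: 1/102 per day.
So Dmitri's rate is 1/17 − 1/102 = 5/102, meaning 102/5 days alone.

102/5 days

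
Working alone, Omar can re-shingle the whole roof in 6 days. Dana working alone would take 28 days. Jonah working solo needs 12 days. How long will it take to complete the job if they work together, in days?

Combined rate: 1/6 + 1/28 + 1/12 = (14 + 3 + 7)/84 = 24/84 = 2/7 per day.
Time = 1 ÷ (2/7) = 7/2 days.

7/2 days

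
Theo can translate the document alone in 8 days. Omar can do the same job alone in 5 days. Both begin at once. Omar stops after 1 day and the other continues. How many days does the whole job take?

32/5 days

In the first 1 day the combined rate is 13/40, so 13/40 of the job is done, leaving 27/40.
After Omar leaves the rate is 1/8 per day; the remaining 27/40 takes 27/5 days.
Total = 1 + 27/5 = 32/5 days.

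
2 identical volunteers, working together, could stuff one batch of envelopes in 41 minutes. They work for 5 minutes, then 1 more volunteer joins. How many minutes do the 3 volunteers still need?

One volunteer does 1/82 of the job per minute.
After 5 minutes with 2 volunteers, 5/41 is done (36/41 left).
With 3 volunteers the rate is 3/82, so the rest takes 36/41 ÷ 3/82 = 24 minutes.

24 minutes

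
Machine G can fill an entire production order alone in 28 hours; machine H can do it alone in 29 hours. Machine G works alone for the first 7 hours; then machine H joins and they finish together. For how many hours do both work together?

203/19 hours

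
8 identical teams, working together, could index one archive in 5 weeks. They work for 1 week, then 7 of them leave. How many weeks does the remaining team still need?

One team does 1/40 of the job per week.
After 1 week with 8 teams, 1/5 is done (4/5 left).
With 1 team the rate is 1/40, so the rest takes 4/5 ÷ 1/40 = 32 weeks.

32 weeks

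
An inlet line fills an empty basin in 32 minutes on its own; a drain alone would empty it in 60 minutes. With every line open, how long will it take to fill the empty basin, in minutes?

480/7 minutes

Net rate = 1/32 − 1/60 = (15 − 8)/480 = 7/480 per minute.
Filling time = 1 ÷ (7/480) = 480/7 minutes.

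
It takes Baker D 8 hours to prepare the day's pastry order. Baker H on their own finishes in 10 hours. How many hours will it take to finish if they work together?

40/9 hours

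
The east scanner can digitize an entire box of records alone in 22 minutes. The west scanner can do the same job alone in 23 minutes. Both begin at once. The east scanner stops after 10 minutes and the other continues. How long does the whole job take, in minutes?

138/11 minutes

In the first 10 minutes the combined rate is 45/506, so 225/253 of the job is done, leaving 28/253.
After the east scanner leaves the rate is 1/23 per minute; the remaining 28/253 takes 28/11 minutes.
Total = 10 + 28/11 = 138/11 minutes.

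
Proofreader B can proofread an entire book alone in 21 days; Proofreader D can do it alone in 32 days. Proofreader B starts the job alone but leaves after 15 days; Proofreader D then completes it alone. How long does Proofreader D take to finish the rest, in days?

In 15 days Proofreader B does 15/21 = 5/7 of the job, leaving 2/7.
Proofreader D works at 1/32 per day, so finishing takes 2/7 ÷ 1/32 = 64/7 days.

64/7 days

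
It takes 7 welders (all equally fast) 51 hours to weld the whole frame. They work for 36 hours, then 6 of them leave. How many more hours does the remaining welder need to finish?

105 hours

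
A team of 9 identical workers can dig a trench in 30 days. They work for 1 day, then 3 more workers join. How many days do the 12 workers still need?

87/4 days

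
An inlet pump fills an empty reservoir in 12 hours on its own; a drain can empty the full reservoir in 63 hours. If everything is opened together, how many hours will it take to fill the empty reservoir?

252/17 hours

Net rate = 1/12 − 1/63 = (21 − 4)/252 = 17/252 per hour.
Filling time = 1 ÷ (17/252) = 252/17 hours.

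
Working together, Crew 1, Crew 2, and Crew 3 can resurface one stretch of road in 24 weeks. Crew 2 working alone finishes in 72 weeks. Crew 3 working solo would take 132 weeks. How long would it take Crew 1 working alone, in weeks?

99/2 weeks

Combined rate is 1/24 per week.
Known contribution: 1/72 + 1/132 = (11 + 6)/792 = 17/792 per week.
So Crew 1's rate is 1/24 − 17/792 = 2/99, meaning 99/2 weeks alone.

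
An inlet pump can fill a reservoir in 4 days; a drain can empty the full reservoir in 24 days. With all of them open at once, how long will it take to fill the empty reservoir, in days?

Net rate = 1/4 − 1/24 = (6 − 1)/24 = 5/24 per day.
Filling time = 1 ÷ (5/24) = 24/5 days.

24/5 days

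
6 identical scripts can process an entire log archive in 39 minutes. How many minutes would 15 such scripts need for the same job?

78/5 minutes

Total work is 6·39 = 234 script-minutes.
With 15 scripts: 234/15 = 78/5 minutes.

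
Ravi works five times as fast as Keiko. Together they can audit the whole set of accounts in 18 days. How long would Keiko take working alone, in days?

Let Keiko's rate be r; then Ravi's rate is 5r, so together (5 + 1)r = 6r = 1/18.
Thus r = 1/108 per day.
Keiko alone: 108 days; Ravi alone: 108/5 days.

108 days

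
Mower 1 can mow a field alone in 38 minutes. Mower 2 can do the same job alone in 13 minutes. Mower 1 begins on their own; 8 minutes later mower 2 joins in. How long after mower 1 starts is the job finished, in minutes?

In the first 8 minutes mower 1 alone does 8/38 = 4/19 of the job, leaving 15/19.
Once everyone is working, combined rate: 1/38 + 1/13 = (13 + 38)/494 = 51/494 per minute.
Remaining 15/19 at 51/494 per minute takes 130/17 minutes.
Total from the start = 8 + 130/17 = 266/17 minutes.

266/17 minutes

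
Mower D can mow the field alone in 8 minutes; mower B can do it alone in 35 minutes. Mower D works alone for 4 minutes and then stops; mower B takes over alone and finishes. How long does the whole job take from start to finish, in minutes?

43/2 minutes

In 4 minutes mower D does 4/8 = 1/2 of the job, leaving 1/2.
Mower B works at 1/35 per minute, so finishing takes 1/2 ÷ 1/35 = 35/2 minutes.
Total time = 4 + 35/2 = 43/2 minutes.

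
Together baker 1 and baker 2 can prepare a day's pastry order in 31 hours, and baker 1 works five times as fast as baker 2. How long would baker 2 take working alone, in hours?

186 hours

Let baker 2's rate be r; then baker 1's rate is 5r, so together (5 + 1)r = 6r = 1/31.
Thus r = 1/186 per hour.
Baker 2 alone: 186 hours; baker 1 alone: 186/5 hours.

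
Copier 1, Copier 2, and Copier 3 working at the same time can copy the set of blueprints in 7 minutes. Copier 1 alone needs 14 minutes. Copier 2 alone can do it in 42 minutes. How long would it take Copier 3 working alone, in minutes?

Combined rate is 1/7 per minute.
Known contribution: 1/14 + 1/42 = (3 + 1)/42 = 4/42 = 2/21 per minute.
So Copier 3's rate is 1/7 − 2/21 = 1/21, meaning 21 minutes alone.

21 minutes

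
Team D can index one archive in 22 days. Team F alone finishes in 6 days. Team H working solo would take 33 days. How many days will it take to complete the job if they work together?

33/8 days

Combined rate: 1/22 + 1/6 + 1/33 = (3 + 11 + 2)/66 = 16/66 = 8/33 per day.
Time = 1 ÷ (8/33) = 33/8 days.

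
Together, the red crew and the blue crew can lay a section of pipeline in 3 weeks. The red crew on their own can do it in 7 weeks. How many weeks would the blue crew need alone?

21/4 weeks

Combined rate is 1/3 per week.
Known contribution: 1/7 per week.
So the blue crew's rate is 1/3 − 1/7 = 4/21, meaning 21/4 weeks alone.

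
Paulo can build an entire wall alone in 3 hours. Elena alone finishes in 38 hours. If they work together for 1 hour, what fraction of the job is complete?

41/114

Combined rate: 1/3 + 1/38 = (38 + 3)/114 = 41/114 per hour.
In 1 hour they complete 1·41/114 = 41/114 of the job.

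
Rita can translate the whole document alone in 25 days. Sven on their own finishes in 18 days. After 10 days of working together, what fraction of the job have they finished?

43/45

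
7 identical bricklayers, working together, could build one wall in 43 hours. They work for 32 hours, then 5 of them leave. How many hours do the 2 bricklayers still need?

77/2 hours

One bricklayer does 1/301 of the job per hour.
After 32 hours with 7 bricklayers, 32/43 is done (11/43 left).
With 2 bricklayers the rate is 2/301, so the rest takes 11/43 ÷ 2/301 = 77/2 hours.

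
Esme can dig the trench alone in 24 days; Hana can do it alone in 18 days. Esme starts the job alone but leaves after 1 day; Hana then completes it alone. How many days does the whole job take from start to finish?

73/4 days

In 1 day Esme does 1/24 of the job, leaving 23/24.
Hana works at 1/18 per day, so finishing takes 23/24 ÷ 1/18 = 69/4 days.
Total time = 1 + 69/4 = 73/4 days.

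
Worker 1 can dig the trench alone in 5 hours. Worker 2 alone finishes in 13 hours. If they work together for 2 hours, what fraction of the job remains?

29/65

Combined rate: 1/5 + 1/13 = (13 + 5)/65 = 18/65 per hour.
In 2 hours they complete 2·18/65 = 36/65 of the job.
So 29/65 remains.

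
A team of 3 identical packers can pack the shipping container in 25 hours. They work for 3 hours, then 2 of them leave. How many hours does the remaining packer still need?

66 hours

One packer does 1/75 of the job per hour.
After 3 hours with 3 packers, 3/25 is done (22/25 left).
With 1 packer the rate is 1/75, so the rest takes 22/25 ÷ 1/75 = 66 hours.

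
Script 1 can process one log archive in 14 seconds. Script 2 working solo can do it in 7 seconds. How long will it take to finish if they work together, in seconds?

Combined rate: 1/14 + 1/7 = (1 + 2)/14 = 3/14 per second.
Time = 1 ÷ (3/14) = 14/3 seconds.

14/3 seconds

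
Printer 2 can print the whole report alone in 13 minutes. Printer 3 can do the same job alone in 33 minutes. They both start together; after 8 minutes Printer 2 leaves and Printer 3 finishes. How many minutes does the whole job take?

165/13 minutes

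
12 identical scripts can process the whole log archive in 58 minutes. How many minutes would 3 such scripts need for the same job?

Total work is 12·58 = 696 script-minutes.
With 3 scripts: 696/3 = 232 minutes.

232 minutes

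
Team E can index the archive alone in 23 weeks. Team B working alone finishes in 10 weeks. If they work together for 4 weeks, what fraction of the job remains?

Combined rate: 1/23 + 1/10 = (10 + 23)/230 = 33/230 per week.
In 4 weeks they complete 4·33/230 = 66/115 of the job.
So 49/115 remains.

49/115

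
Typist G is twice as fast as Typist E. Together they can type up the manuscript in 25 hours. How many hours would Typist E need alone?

75 hours

Let Typist E's rate be r; then Typist G's rate is 2r, so together (2 + 1)r = 3r = 1/25.
Thus r = 1/75 per hour.
Typist E alone: 75 hours; Typist G alone: 75/2 hours.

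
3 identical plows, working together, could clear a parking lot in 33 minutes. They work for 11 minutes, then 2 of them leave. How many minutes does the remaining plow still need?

One plow does 1/99 of the job per minute.
After 11 minutes with 3 plows, 1/3 is done (2/3 left).
With 1 plow the rate is 1/99, so the rest takes 2/3 ÷ 1/99 = 66 minutes.

66 minutes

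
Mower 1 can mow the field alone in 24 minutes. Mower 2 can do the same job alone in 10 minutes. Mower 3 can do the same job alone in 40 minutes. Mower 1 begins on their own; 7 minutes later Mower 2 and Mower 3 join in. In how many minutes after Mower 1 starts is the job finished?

In the first 7 minutes Mower 1 alone does 7/24 of the job, leaving 17/24.
Once everyone is working, combined rate: 1/24 + 1/10 + 1/40 = (5 + 12 + 3)/120 = 20/120 = 1/6 per minute.
Remaining 17/24 at 1/6 per minute takes 17/4 minutes.
Total from the start = 7 + 17/4 = 45/4 minutes.

45/4 minutes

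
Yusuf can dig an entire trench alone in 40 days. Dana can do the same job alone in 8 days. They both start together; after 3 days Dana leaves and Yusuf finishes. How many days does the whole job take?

In the first 3 days the combined rate is 3/20, so 9/20 of the job is done, leaving 11/20.
After Dana leaves the rate is 1/40 per day; the remaining 11/20 takes 22 days.
Total = 3 + 22 = 25 days.

25 days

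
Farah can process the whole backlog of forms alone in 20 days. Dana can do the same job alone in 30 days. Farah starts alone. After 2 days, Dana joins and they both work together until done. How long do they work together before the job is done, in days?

54/5 days

In the first 2 days Farah alone does 2/20 = 1/10 of the job, leaving 9/10.
Once everyone is working, combined rate: 1/20 + 1/30 = (3 + 2)/60 = 5/60 = 1/12 per day.
Remaining 9/10 at 1/12 per day takes 54/5 days.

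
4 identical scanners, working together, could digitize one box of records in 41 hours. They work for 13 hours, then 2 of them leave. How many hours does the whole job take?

One scanner does 1/164 of the job per hour.
After 13 hours with 4 scanners, 13/41 is done (28/41 left).
With 2 scanners the rate is 2/164 = 1/82, so the rest takes 28/41 ÷ 1/82 = 56 hours.
Total = 13 + 56 = 69 hours.

69 hours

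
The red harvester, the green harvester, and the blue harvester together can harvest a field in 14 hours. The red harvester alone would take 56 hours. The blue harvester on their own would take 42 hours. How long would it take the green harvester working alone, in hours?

Combined rate is 1/14 per hour.
Known contribution: 1/56 + 1/42 = (3 + 4)/168 = 7/168 = 1/24 per hour.
So the green harvester's rate is 1/14 − 1/24 = 5/168, meaning 168/5 hours alone.

168/5 hours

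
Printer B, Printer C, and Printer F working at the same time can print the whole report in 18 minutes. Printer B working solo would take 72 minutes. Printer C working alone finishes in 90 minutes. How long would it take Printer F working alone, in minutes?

Combined rate is 1/18 per minute.
Known contribution: 1/72 + 1/90 = (5 + 4)/360 = 9/360 = 1/40 per minute.
So Printer F's rate is 1/18 − 1/40 = 11/360, meaning 360/11 minutes alone.

360/11 minutes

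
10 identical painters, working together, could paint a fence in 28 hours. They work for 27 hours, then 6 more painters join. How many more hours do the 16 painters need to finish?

5/8 hours

One painter does 1/280 of the job per hour.
After 27 hours with 10 painters, 27/28 is done (1/28 left).
With 16 painters the rate is 16/280 = 2/35, so the rest takes 1/28 ÷ 2/35 = 5/8 hours.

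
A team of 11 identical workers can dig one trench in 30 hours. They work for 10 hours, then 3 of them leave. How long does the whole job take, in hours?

One worker does 1/330 of the job per hour.
After 10 hours with 11 workers, 1/3 is done (2/3 left).
With 8 workers the rate is 8/330 = 4/165, so the rest takes 2/3 ÷ 4/165 = 55/2 hours.
Total = 10 + 55/2 = 75/2 hours.

75/2 hours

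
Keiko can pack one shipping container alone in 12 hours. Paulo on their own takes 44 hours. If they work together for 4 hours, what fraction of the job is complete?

14/33

Combined rate: 1/12 + 1/44 = (11 + 3)/132 = 14/132 = 7/66 per hour.
In 4 hours they complete 4·7/66 = 14/33 of the job.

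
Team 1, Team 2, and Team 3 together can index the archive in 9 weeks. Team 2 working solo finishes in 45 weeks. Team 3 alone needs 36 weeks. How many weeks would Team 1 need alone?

180/11 weeks

Combined rate is 1/9 per week.
Known contribution: 1/45 + 1/36 = (4 + 5)/180 = 9/180 = 1/20 per week.
So Team 1's rate is 1/9 − 1/20 = 11/180, meaning 180/11 weeks alone.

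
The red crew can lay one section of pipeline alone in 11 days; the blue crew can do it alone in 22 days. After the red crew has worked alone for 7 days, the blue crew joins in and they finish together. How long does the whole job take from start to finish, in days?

29/3 days

In 7 days the red crew does 7/11 of the job, leaving 4/11.
The red crew and the blue crew together work at 3/22 per day, so finishing takes 4/11 ÷ 3/22 = 8/3 days.
Total time = 7 + 8/3 = 29/3 days.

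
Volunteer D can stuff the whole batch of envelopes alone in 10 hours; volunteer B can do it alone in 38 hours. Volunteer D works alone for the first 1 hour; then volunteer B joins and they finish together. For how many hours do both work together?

57/8 hours

In 1 hour volunteer D does 1/10 of the job, leaving 9/10.
Volunteer D and volunteer B together work at 12/95 per hour, so finishing takes 9/10 ÷ 12/95 = 57/8 hours.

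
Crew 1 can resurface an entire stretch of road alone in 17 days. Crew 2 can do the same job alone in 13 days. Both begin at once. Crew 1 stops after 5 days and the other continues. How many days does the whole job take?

156/17 days

In the first 5 days the combined rate is 30/221, so 150/221 of the job is done, leaving 71/221.
After Crew 1 leaves the rate is 1/13 per day; the remaining 71/221 takes 71/17 days.
Total = 5 + 71/17 = 156/17 days.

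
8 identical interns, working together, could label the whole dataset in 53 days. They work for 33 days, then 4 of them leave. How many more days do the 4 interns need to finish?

One intern does 1/424 of the job per day.
After 33 days with 8 interns, 33/53 is done (20/53 left).
With 4 interns the rate is 4/424 = 1/106, so the rest takes 20/53 ÷ 1/106 = 40 days.

40 days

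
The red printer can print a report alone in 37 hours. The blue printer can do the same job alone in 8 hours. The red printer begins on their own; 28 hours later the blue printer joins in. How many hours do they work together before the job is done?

In the first 28 hours the red printer alone does 28/37 of the job, leaving 9/37.
Once everyone is working, combined rate: 1/37 + 1/8 = (8 + 37)/296 = 45/296 per hour.
Remaining 9/37 at 45/296 per hour takes 8/5 hours.

8/5 hours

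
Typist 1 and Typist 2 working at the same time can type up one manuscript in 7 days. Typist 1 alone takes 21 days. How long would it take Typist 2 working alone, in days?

Combined rate is 1/7 per day.
Known contribution: 1/21 per day.
So Typist 2's rate is 1/7 − 1/21 = 2/21, meaning 21/2 days alone.

21/2 days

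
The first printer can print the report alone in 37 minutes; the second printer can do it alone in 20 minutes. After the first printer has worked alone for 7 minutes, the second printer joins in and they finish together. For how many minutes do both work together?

In 7 minutes the first printer does 7/37 of the job, leaving 30/37.
The first printer and the second printer together work at 57/740 per minute, so finishing takes 30/37 ÷ 57/740 = 200/19 minutes.

200/19 minutes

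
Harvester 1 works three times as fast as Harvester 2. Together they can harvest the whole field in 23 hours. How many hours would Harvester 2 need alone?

Let Harvester 2's rate be r; then Harvester 1's rate is 3r, so together (3 + 1)r = 4r = 1/23.
Thus r = 1/92 per hour.
Harvester 2 alone: 92 hours; Harvester 1 alone: 92/3 hours.

92 hours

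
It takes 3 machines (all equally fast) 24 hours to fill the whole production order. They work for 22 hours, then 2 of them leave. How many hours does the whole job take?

28 hours

One machine does 1/72 of the job per hour.
After 22 hours with 3 machines, 11/12 is done (1/12 left).
With 1 machine the rate is 1/72, so the rest takes 1/12 ÷ 1/72 = 6 hours.
Total = 22 + 6 = 28 hours.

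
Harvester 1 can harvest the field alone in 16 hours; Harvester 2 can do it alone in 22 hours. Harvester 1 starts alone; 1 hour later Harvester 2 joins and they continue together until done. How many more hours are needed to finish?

165/19 hours

In 1 hour Harvester 1 does 1/16 of the job, leaving 15/16.
Harvester 1 and Harvester 2 together work at 19/176 per hour, so finishing takes 15/16 ÷ 19/176 = 165/19 hours.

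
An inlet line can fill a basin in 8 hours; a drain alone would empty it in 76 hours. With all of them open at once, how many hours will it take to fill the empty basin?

152/17 hours

Net rate = 1/8 − 1/76 = (19 − 2)/152 = 17/152 per hour.
Filling time = 1 ÷ (17/152) = 152/17 hours.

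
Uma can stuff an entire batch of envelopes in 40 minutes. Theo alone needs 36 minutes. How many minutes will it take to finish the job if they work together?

360/19 minutes

Combined rate: 1/40 + 1/36 = (9 + 10)/360 = 19/360 per minute.
Time = 1 ÷ (19/360) = 360/19 minutes.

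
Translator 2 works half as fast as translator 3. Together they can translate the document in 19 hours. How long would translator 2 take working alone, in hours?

Let translator 3's rate be r; then translator 2's rate is (1/2)r, so together (1/2 + 1)r = (3/2)r = 1/19.
Thus r = 2/57 per hour.
Translator 3 alone: 57/2 hours; translator 2 alone: 57 hours.

57 hours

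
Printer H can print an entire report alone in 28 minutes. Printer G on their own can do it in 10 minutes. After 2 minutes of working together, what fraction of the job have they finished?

19/70

Combined rate: 1/28 + 1/10 = (5 + 14)/140 = 19/140 per minute.
In 2 minutes they complete 2·19/140 = 19/70 of the job.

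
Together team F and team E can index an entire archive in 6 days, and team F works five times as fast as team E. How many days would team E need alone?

Let team E's rate be r; then team F's rate is 5r, so together (5 + 1)r = 6r = 1/6.
Thus r = 1/36 per day.
Team E alone: 36 days; team F alone: 36/5 days.

36 days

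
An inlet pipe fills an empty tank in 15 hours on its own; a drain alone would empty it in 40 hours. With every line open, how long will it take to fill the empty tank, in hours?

24 hours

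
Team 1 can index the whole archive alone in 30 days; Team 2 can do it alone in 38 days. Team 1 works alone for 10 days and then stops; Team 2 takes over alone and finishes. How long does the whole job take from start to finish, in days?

106/3 days

In 10 days Team 1 does 10/30 = 1/3 of the job, leaving 2/3.
Team 2 works at 1/38 per day, so finishing takes 2/3 ÷ 1/38 = 76/3 days.
Total time = 10 + 76/3 = 106/3 days.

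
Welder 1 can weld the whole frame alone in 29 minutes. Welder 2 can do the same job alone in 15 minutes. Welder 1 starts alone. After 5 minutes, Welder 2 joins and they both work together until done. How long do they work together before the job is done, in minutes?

In the first 5 minutes Welder 1 alone does 5/29 of the job, leaving 24/29.
Once everyone is working, combined rate: 1/29 + 1/15 = (15 + 29)/435 = 44/435 per minute.
Remaining 24/29 at 44/435 per minute takes 90/11 minutes.

90/11 minutes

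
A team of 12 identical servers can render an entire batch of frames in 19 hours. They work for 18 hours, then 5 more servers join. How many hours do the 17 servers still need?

12/17 hours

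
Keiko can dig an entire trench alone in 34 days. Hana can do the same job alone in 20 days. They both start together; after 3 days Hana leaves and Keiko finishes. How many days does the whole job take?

In the first 3 days the combined rate is 27/340, so 81/340 of the job is done, leaving 259/340.
After Hana leaves the rate is 1/34 per day; the remaining 259/340 takes 259/10 days.
Total = 3 + 259/10 = 289/10 days.

289/10 days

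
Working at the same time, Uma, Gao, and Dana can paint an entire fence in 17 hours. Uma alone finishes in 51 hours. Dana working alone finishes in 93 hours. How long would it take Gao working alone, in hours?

Combined rate is 1/17 per hour.
Known contribution: 1/51 + 1/93 = (31 + 17)/1581 = 48/1581 = 16/527 per hour.
So Gao's rate is 1/17 − 16/527 = 15/527, meaning 527/15 hours alone.

527/15 hours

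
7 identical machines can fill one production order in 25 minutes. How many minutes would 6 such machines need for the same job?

Total work is 7·25 = 175 machine-minutes.
With 6 machines: 175/6 minutes.

175/6 minutes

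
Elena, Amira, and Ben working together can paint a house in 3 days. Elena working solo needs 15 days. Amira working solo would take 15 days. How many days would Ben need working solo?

5 days

Combined rate is 1/3 per day.
Known contribution: 1/15 + 1/15 = (1 + 1)/15 = 2/15 per day.
So Ben's rate is 1/3 − 2/15 = 1/5, meaning 5 days alone.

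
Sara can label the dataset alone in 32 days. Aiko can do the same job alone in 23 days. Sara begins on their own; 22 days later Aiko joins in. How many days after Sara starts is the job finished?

288/11 days

In the first 22 days Sara alone does 22/32 = 11/16 of the job, leaving 5/16.
Once everyone is working, combined rate: 1/32 + 1/23 = (23 + 32)/736 = 55/736 per day.
Remaining 5/16 at 55/736 per day takes 46/11 days.
Total from the start = 22 + 46/11 = 288/11 days.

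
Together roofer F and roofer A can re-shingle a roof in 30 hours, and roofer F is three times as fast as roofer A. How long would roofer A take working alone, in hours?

120 hours

Let roofer A's rate be r; then roofer F's rate is 3r, so together (3 + 1)r = 4r = 1/30.
Thus r = 1/120 per hour.
Roofer A alone: 120 hours; roofer F alone: 40 hours.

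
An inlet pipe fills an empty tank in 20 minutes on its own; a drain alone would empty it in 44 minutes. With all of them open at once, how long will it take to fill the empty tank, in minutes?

Net rate = 1/20 − 1/44 = (11 − 5)/220 = 6/220 = 3/110 per minute.
Filling time = 1 ÷ (3/110) = 110/3 minutes.

110/3 minutes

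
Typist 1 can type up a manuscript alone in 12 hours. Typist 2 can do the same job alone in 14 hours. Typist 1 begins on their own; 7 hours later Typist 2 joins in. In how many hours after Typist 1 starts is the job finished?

126/13 hours

In the first 7 hours Typist 1 alone does 7/12 of the job, leaving 5/12.
Once everyone is working, combined rate: 1/12 + 1/14 = (7 + 6)/84 = 13/84 per hour.
Remaining 5/12 at 13/84 per hour takes 35/13 hours.
Total from the start = 7 + 35/13 = 126/13 hours.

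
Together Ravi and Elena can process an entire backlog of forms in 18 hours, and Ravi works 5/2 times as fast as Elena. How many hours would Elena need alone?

Let Elena's rate be r; then Ravi's rate is (5/2)r, so together (5/2 + 1)r = (7/2)r = 1/18.
Thus r = 1/63 per hour.
Elena alone: 63 hours; Ravi alone: 126/5 hours.

63 hours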